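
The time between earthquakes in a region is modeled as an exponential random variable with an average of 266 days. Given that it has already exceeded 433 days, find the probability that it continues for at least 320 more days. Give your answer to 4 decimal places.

The rate is λ = 1/266 = 0.0037594 per day.
By the memoryless property, P(X > 433+320 | X > 433) = P(X > 320).
P(X > 320) = e^(−1.203) ≈ 0.3003.

0.3003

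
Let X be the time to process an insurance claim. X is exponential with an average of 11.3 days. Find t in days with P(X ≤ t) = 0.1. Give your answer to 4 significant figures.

The rate is λ = 1/11.3 = 0.0884956 per day.
Set 1 − e^(−λt) = 0.1, so t = −ln(0.9)/λ = 0.10536/0.0884956 ≈ 1.19057 days.

1.191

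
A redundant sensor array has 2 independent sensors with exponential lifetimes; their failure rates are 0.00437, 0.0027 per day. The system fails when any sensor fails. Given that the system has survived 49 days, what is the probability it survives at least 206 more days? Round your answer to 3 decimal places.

0.233

Time to first failure ~ Exp(Σλ) with Σλ = 0.00707.
By memorylessness, P(T > 49+206 | T > 49) = P(T > 206) = e^(−0.00707·206) ≈ 0.233.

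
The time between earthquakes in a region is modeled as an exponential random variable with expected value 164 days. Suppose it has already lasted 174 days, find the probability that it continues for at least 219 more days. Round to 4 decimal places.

0.2631

The rate is λ = 1/164 = 0.00609756 per day.
The exponential is memoryless, so the remaining time is again Exp(λ): the condition X > 174 is irrelevant.
P(X > 219) = e^(−1.3354) ≈ 0.2631.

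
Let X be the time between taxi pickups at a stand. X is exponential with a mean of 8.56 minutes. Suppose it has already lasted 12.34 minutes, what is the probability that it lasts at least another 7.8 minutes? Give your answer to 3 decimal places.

0.402

The rate is λ = 1/8.56 = 0.116822 per minute.
By the memoryless property, P(X > 12.34+7.8 | X > 12.34) = P(X > 7.8).
P(X > 7.8) = e^(−0.91121) ≈ 0.402.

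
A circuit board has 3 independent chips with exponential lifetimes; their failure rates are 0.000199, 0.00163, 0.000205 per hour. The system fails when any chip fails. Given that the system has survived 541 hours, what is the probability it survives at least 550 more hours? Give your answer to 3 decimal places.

Time to first failure ~ Exp(Σλ) with Σλ = 0.002034.
By memorylessness, P(T > 541+550 | T > 541) = P(T > 550) = e^(−0.002034·550) ≈ 0.327.

0.327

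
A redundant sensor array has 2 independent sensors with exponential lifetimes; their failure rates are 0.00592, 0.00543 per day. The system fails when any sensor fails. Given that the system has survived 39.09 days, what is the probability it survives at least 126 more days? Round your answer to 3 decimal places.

Time to first failure ~ Exp(Σλ) with Σλ = 0.01135.
By memorylessness, P(T > 39.09+126 | T > 39.09) = P(T > 126) = e^(−0.01135·126) ≈ 0.239.

0.239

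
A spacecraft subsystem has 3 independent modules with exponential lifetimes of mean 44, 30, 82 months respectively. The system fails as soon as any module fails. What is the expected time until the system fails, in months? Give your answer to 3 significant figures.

The first failure time is exponential with rate Σλ_i = 1/44 + 1/30 + 1/82 = 0.0682557 per month.
E[min] = 1/Σλ = 1/0.0682557 = 14.6508 months.

14.7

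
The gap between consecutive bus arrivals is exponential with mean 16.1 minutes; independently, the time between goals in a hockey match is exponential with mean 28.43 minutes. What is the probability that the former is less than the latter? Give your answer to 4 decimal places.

0.6384

λ_1 = 1/16.1 = 0.0621118, λ_2 = 1/28.43 = 0.0351741.
For independent exponentials, P(the former < the latter) = λ_1/(λ_1+λ_2) = 0.0621118/0.0972859 ≈ 0.6384.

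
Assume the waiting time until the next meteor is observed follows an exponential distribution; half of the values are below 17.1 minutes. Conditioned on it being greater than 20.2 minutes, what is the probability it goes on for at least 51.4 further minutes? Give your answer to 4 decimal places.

0.1245

For an exponential, median = ln(2)/λ, so λ = ln 2 / 17.1 = 0.0405349 per minute.
The exponential is memoryless, so the remaining time is again Exp(λ): the condition X > 20.2 is irrelevant.
P(X > 51.4) = e^(−2.0835) ≈ 0.1245.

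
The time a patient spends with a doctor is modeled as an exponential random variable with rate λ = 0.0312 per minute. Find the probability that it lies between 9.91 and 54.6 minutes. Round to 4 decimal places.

P(9.91 < X < 54.6) = e^(−λ·9.91) − e^(−λ·54.6) = 0.73404 − 0.18204 ≈ 0.5520.

0.5520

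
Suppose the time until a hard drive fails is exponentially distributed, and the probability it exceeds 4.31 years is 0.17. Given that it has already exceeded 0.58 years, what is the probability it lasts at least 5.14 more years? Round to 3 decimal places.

From e^(−λ·4.31) = 0.17, λ = −ln(0.17)/4.31 = 0.411127.
Memoryless: P(X > 0.58+5.14 | X > 0.58) = P(X > 5.14) = e^(−0.411127·5.14) ≈ 0.121.

0.121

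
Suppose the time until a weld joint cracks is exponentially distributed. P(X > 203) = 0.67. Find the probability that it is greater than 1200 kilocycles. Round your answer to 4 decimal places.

e^(−λ·203) = 0.67 ⇒ λ = −ln(0.67)/203 = 0.0019728.
P(X > 1200) = e^(−0.0019728·1200) = e^(−2.3674) ≈ 0.0937.

0.0937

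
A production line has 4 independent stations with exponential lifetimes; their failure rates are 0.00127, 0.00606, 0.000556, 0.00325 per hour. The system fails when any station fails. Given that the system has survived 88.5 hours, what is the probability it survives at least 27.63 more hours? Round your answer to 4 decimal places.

Time to first failure ~ Exp(Σλ) with Σλ = 0.011136.
By memorylessness, P(T > 88.5+27.63 | T > 88.5) = P(T > 27.63) = e^(−0.011136·27.63) ≈ 0.7351.

0.7351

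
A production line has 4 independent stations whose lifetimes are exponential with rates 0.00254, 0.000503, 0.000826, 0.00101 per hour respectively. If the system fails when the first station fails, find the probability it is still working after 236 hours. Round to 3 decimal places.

The time to first failure is exponential with rate Σλ = 0.00254 + 0.000503 + 0.000826 + 0.00101 = 0.004879.
P(min > 236) = e^(−0.004879·236) = e^(−1.1514) ≈ 0.316.

0.316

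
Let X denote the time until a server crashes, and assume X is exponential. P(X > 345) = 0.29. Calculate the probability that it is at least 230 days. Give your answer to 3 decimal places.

0.438

e^(−λ·345) = 0.29 ⇒ λ = −ln(0.29)/345 = 0.00358804.
P(X > 230) = e^(−0.00358804·230) = e^(−0.82525) ≈ 0.438.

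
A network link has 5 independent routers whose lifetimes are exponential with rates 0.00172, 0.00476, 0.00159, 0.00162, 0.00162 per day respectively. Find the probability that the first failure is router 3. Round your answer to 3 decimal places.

0.141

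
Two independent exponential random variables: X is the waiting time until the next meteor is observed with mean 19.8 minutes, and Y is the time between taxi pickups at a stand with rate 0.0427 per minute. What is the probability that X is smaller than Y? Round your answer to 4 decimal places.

λ_1 = 1/19.8 = 0.0505051, λ_2 = 0.0427.
For independent exponentials, P(X < Y) = λ_1/(λ_1+λ_2) = 0.0505051/0.0932051 ≈ 0.5419.

0.5419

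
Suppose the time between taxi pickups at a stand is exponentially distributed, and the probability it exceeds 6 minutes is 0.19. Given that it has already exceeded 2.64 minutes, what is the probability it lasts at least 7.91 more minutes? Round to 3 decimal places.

0.112

From e^(−λ·6) = 0.19, λ = −ln(0.19)/6 = 0.276789.
Memoryless: P(X > 2.64+7.91 | X > 2.64) = P(X > 7.91) = e^(−0.276789·7.91) ≈ 0.112.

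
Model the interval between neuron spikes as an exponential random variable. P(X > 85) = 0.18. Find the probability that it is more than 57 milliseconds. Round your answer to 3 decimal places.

0.317

e^(−λ·85) = 0.18 ⇒ λ = −ln(0.18)/85 = 0.0201741.
P(X > 57) = e^(−0.0201741·57) = e^(−1.1499) ≈ 0.317.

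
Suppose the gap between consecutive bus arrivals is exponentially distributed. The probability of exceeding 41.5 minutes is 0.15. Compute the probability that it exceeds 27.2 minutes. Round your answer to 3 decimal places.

e^(−λ·41.5) = 0.15 ⇒ λ = −ln(0.15)/41.5 = 0.0457137.
P(X > 27.2) = e^(−0.0457137·27.2) = e^(−1.2434) ≈ 0.288.

0.288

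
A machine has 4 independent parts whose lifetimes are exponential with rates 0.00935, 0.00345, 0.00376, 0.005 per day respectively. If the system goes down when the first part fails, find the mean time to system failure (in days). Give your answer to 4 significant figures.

46.38

The time to first failure is exponential with rate Σλ = 0.00935 + 0.00345 + 0.00376 + 0.005 = 0.02156.
E[min] = 1/Σλ = 1/0.02156 = 46.3822 days.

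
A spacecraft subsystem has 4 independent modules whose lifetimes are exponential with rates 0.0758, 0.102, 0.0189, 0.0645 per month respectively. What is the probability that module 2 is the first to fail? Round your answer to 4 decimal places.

The time to first failure is exponential with rate Σλ = 0.0758 + 0.102 + 0.0189 + 0.0645 = 0.2612.
P(module 2 first) = λ_2/Σλ = 0.102/0.2612 ≈ 0.3905.

0.3905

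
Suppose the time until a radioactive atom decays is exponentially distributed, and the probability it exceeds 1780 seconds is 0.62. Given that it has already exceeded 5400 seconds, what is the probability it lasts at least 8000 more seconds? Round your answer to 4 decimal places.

From e^(−λ·1780) = 0.62, λ = −ln(0.62)/1780 = 0.000268559.
Memoryless: P(X > 5400+8000 | X > 5400) = P(X > 8000) = e^(−0.000268559·8000) ≈ 0.1167.

0.1167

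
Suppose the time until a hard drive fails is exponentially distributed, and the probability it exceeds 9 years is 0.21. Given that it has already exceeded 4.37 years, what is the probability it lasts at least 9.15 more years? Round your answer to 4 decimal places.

0.2046

From e^(−λ·9) = 0.21, λ = −ln(0.21)/9 = 0.173405.
Memoryless: P(X > 4.37+9.15 | X > 4.37) = P(X > 9.15) = e^(−0.173405·9.15) ≈ 0.2046.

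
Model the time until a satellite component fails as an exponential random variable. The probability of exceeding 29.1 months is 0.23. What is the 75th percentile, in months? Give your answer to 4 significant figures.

27.45

e^(−λ·29.1) = 0.23 ⇒ λ = −ln(0.23)/29.1 = 0.0505043.
75th percentile: 1 − e^(−λt) = 0.75, t = −ln(0.25)/λ = 27.449 months.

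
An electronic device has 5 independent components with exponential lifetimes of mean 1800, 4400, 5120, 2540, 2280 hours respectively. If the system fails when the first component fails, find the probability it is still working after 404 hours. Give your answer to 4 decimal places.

The first failure time is exponential with rate Σλ_i = 1/1800 + 1/4400 + 1/5120 + 1/2540 + 1/2280 = 0.00181044 per hour.
P(min > 404) = e^(−0.00181044·404) = e^(−0.73142) ≈ 0.4812.

0.4812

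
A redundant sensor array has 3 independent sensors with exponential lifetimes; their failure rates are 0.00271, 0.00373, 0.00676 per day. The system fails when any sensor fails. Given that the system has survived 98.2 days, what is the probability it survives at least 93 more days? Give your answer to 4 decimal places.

Time to first failure ~ Exp(Σλ) with Σλ = 0.0132.
By memorylessness, P(T > 98.2+93 | T > 98.2) = P(T > 93) = e^(−0.0132·93) ≈ 0.2930.

0.2930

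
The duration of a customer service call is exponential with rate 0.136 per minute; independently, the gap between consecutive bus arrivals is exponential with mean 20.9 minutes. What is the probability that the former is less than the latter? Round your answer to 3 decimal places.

λ_1 = 0.136, λ_2 = 1/20.9 = 0.0478469.
For independent exponentials, P(the former < the latter) = λ_1/(λ_1+λ_2) = 0.136/0.183847 ≈ 0.740.

0.740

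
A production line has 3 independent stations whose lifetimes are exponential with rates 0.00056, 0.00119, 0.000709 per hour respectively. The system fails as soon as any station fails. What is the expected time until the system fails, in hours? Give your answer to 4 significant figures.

406.7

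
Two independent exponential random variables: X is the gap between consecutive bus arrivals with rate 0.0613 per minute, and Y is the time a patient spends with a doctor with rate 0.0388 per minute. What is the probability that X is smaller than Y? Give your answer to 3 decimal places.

λ_1 = 0.0613, λ_2 = 0.0388.
For independent exponentials, P(X < Y) = λ_1/(λ_1+λ_2) = 0.0613/0.1001 ≈ 0.612.

0.612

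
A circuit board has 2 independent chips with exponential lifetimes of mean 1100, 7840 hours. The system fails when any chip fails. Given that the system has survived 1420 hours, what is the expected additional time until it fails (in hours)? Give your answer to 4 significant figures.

First-failure rate Σλ = 1/1100 + 1/7840 = 0.00103664.
By memorylessness the expected residual is 1/Σλ = 964.653 hours, regardless of the 1420 already elapsed.

964.7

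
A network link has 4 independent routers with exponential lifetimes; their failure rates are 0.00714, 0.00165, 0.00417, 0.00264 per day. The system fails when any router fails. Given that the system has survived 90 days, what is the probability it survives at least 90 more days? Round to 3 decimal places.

Time to first failure ~ Exp(Σλ) with Σλ = 0.0156.
By memorylessness, P(T > 90+90 | T > 90) = P(T > 90) = e^(−0.0156·90) ≈ 0.246.

0.246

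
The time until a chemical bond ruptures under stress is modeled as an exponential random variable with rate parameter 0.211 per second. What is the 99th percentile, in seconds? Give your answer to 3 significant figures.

21.8

Set 1 − e^(−λt) = 0.99, so t = −ln(0.01)/λ = 4.6052/0.211 ≈ 21.8255 seconds.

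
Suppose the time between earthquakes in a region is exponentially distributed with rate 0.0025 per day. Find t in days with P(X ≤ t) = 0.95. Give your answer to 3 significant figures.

1200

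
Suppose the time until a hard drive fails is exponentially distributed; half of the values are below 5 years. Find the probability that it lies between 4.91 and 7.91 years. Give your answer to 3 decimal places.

0.172

For an exponential, median = ln(2)/λ, so λ = ln 2 / 5 = 0.138629 per year.
P(4.91 < X < 7.91) = e^(−λ·4.91) − e^(−λ·7.91) = 0.50628 − 0.33402 ≈ 0.172.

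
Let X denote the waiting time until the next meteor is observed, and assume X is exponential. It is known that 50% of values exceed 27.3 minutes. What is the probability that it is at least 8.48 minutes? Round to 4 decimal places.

e^(−λ·27.3) = 0.50 ⇒ λ = −ln(0.50)/27.3 = 0.02539.
P(X > 8.48) = e^(−0.02539·8.48) = e^(−0.21531) ≈ 0.8063.

0.8063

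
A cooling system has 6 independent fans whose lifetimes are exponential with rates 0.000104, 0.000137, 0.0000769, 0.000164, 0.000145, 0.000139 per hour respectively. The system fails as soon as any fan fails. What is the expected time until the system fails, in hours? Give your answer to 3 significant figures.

The time to first failure is exponential with rate Σλ = 0.000104 + 0.000137 + 0.0000769 + 0.000164 + 0.000145 + 0.000139 = 0.0007659.
E[min] = 1/Σλ = 1/0.0007659 = 1305.65 hours.

1310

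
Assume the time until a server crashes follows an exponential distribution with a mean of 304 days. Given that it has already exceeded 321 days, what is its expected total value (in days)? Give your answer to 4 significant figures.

The rate is λ = 1/304 = 0.00328947 per day.
By memorylessness, E[X | X > 321] = 321 + 1/λ = 321 + 304 = 625 days.

625.0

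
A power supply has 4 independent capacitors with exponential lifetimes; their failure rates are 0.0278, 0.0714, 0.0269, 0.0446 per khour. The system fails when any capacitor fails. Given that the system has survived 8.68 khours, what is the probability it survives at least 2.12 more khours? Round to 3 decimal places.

0.696

Time to first failure ~ Exp(Σλ) with Σλ = 0.1707.
By memorylessness, P(T > 8.68+2.12 | T > 8.68) = P(T > 2.12) = e^(−0.1707·2.12) ≈ 0.696.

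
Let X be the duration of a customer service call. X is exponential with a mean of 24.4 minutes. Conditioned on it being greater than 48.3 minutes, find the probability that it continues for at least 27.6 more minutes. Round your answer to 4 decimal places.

0.3227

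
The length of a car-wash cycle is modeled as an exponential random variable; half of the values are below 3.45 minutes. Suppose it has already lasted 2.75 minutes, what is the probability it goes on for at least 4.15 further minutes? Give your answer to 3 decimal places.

0.434

For an exponential, median = ln(2)/λ, so λ = ln 2 / 3.45 = 0.200912 per minute.
The exponential is memoryless, so the remaining time is again Exp(λ): the condition X > 2.75 is irrelevant.
P(X > 4.15) = e^(−0.83379) ≈ 0.434.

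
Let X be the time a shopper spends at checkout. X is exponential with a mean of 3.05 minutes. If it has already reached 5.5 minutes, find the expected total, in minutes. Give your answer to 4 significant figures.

8.550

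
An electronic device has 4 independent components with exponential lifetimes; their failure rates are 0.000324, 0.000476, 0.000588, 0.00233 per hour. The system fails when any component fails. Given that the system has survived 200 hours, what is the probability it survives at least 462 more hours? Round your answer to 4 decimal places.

Time to first failure ~ Exp(Σλ) with Σλ = 0.003718.
By memorylessness, P(T > 200+462 | T > 200) = P(T > 462) = e^(−0.003718·462) ≈ 0.1795.

0.1795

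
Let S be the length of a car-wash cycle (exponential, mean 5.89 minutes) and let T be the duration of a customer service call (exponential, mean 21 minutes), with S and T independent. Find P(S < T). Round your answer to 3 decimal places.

0.781

λ_1 = 1/5.89 = 0.169779, λ_2 = 1/21 = 0.047619.
For independent exponentials, P(S < T) = λ_1/(λ_1+λ_2) = 0.169779/0.217398 ≈ 0.781.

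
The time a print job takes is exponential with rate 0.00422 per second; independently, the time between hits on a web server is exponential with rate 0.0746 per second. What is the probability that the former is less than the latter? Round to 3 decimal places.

0.054

λ_1 = 0.00422, λ_2 = 0.0746.
For independent exponentials, P(the former < the latter) = λ_1/(λ_1+λ_2) = 0.00422/0.07882 ≈ 0.054.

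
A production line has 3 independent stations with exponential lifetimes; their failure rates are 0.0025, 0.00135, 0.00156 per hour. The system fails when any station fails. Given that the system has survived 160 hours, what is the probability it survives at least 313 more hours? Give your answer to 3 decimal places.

0.184

Time to first failure ~ Exp(Σλ) with Σλ = 0.00541.
By memorylessness, P(T > 160+313 | T > 160) = P(T > 313) = e^(−0.00541·313) ≈ 0.184.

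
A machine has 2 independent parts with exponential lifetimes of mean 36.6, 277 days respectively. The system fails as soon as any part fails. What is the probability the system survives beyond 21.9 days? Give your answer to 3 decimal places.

The first failure time is exponential with rate Σλ_i = 1/36.6 + 1/277 = 0.0309325 per day.
P(min > 21.9) = e^(−0.0309325·21.9) = e^(−0.67742) ≈ 0.508.

0.508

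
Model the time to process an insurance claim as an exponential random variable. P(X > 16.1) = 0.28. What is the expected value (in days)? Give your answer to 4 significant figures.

12.65

e^(−λ·16.1) = 0.28 ⇒ λ = −ln(0.28)/16.1 = 0.0790662.
Mean = 1/λ = 12.6476 days.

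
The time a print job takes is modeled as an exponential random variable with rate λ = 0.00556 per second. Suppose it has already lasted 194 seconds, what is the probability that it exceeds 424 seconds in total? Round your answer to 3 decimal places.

0.278

P(X > s+t | X > s) = e^(−λ(s+t))/e^(−λs) = e^(−λt), independent of s = 194.
P(X > 230) = e^(−1.2788) ≈ 0.278.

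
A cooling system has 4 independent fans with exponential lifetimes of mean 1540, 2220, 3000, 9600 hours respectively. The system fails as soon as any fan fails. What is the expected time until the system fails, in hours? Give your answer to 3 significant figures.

The first failure time is exponential with rate Σλ_i = 1/1540 + 1/2220 + 1/3000 + 1/9600 = 0.0015373 per hour.
E[min] = 1/Σλ = 1/0.0015373 = 650.491 hours.

650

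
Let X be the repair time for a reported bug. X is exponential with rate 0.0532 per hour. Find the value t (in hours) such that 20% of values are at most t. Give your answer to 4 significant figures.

Set 1 − e^(−λt) = 0.2, so t = −ln(0.8)/λ = 0.22314/0.0532 ≈ 4.19443 hours.

4.194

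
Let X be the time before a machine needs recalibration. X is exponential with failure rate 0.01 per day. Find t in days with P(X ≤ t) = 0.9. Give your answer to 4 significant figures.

230.3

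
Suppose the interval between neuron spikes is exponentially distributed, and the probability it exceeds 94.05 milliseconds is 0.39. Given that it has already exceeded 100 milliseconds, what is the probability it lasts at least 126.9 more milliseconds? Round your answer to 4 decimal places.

From e^(−λ·94.05) = 0.39, λ = −ln(0.39)/94.05 = 0.0100118.
Memoryless: P(X > 100+126.9 | X > 100) = P(X > 126.9) = e^(−0.0100118·126.9) ≈ 0.2807.

0.2807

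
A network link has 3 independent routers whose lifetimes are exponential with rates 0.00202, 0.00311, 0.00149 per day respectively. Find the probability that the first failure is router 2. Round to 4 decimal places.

The time to first failure is exponential with rate Σλ = 0.00202 + 0.00311 + 0.00149 = 0.00662.
P(router 2 first) = λ_2/Σλ = 0.00311/0.00662 ≈ 0.4698.

0.4698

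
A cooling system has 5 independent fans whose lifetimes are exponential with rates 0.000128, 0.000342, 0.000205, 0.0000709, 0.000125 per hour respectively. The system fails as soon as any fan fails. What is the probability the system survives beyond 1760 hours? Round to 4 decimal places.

The time to first failure is exponential with rate Σλ = 0.000128 + 0.000342 + 0.000205 + 0.0000709 + 0.000125 = 0.0008709.
P(min > 1760) = e^(−0.0008709·1760) = e^(−1.5328) ≈ 0.2159.

0.2159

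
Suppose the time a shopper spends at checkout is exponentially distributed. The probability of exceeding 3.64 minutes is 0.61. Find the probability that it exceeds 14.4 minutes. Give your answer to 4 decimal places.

e^(−λ·3.64) = 0.61 ⇒ λ = −ln(0.61)/3.64 = 0.135796.
P(X > 14.4) = e^(−0.135796·14.4) = e^(−1.9555) ≈ 0.1415.

0.1415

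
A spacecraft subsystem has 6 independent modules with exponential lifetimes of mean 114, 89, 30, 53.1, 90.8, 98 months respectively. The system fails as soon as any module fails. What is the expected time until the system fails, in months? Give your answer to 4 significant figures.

The first failure time is exponential with rate Σλ_i = 1/114 + 1/89 + 1/30 + 1/53.1 + 1/90.8 + 1/98 = 0.0933909 per month.
E[min] = 1/Σλ = 1/0.0933909 = 10.7077 months.

10.71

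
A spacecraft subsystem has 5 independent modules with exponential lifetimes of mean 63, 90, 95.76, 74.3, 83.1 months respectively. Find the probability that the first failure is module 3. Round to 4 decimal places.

0.1660

Rates: λ_i = 1/mean_i → 0.015873, 0.0111111, 0.0104428, 0.013459, 0.0120337; Σλ = 0.0629195.
P(module 3 first) = λ_3/Σλ = 0.0104428/0.0629195 ≈ 0.1660.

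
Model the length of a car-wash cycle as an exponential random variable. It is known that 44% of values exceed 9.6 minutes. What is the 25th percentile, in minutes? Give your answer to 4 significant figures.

3.364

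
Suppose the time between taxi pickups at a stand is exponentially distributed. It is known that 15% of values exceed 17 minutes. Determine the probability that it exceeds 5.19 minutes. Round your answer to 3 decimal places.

0.560

e^(−λ·17) = 0.15 ⇒ λ = −ln(0.15)/17 = 0.111595.
P(X > 5.19) = e^(−0.111595·5.19) = e^(−0.57918) ≈ 0.560.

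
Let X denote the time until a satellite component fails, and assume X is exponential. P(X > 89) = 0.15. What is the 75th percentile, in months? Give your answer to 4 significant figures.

65.04

e^(−λ·89) = 0.15 ⇒ λ = −ln(0.15)/89 = 0.021316.
75th percentile: 1 − e^(−λt) = 0.75, t = −ln(0.25)/λ = 65.0355 months.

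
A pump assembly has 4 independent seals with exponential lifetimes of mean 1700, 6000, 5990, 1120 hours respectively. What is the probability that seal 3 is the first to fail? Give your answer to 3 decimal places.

0.092

Rates: λ_i = 1/mean_i → 0.000588235, 0.000166667, 0.000166945, 0.000892857; Σλ = 0.0018147.
P(seal 3 first) = λ_3/Σλ = 0.000166945/0.0018147 ≈ 0.092.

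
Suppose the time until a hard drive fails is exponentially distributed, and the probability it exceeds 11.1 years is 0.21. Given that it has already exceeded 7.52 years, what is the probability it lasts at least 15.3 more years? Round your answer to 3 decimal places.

0.116

From e^(−λ·11.1) = 0.21, λ = −ln(0.21)/11.1 = 0.140599.
Memoryless: P(X > 7.52+15.3 | X > 7.52) = P(X > 15.3) = e^(−0.140599·15.3) ≈ 0.116.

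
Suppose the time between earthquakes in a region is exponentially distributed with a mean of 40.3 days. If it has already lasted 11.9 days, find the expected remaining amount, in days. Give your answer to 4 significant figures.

40.30

The rate is λ = 1/40.3 = 0.0248139 per day.
By memorylessness, the remaining amount past any threshold is again Exp(λ) with mean 1/λ = 40.3 days.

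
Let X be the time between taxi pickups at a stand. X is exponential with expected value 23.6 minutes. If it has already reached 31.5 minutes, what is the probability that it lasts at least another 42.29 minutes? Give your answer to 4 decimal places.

0.1666

The rate is λ = 1/23.6 = 0.0423729 per minute.
By the memoryless property, P(X > 31.5+42.29 | X > 31.5) = P(X > 42.29).
P(X > 42.29) = e^(−1.7919) ≈ 0.1666.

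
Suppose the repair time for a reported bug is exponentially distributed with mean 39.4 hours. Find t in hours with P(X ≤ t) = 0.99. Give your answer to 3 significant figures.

181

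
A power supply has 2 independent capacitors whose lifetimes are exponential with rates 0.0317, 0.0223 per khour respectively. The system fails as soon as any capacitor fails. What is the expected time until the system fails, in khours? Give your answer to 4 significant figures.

18.52

The time to first failure is exponential with rate Σλ = 0.0317 + 0.0223 = 0.054.
E[min] = 1/Σλ = 1/0.054 = 18.5185 khours.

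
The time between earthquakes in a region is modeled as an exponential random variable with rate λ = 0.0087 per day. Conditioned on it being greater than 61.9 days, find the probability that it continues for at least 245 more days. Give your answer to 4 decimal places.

0.1187

P(X > s+t | X > s) = e^(−λ(s+t))/e^(−λs) = e^(−λt), independent of s = 61.9.
P(X > 245) = e^(−2.1315) ≈ 0.1187.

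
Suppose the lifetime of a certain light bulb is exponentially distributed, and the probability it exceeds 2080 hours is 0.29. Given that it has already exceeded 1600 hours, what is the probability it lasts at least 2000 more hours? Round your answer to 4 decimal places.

0.3041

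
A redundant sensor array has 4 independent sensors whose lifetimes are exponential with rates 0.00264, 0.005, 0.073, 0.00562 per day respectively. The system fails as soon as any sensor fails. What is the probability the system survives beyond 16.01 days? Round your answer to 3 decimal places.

The time to first failure is exponential with rate Σλ = 0.00264 + 0.005 + 0.073 + 0.00562 = 0.08626.
P(min > 16.01) = e^(−0.08626·16.01) = e^(−1.381) ≈ 0.251.

0.251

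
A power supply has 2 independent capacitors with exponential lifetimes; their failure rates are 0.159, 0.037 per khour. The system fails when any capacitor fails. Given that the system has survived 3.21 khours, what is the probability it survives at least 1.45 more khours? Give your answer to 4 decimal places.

Time to first failure ~ Exp(Σλ) with Σλ = 0.196.
By memorylessness, P(T > 3.21+1.45 | T > 3.21) = P(T > 1.45) = e^(−0.196·1.45) ≈ 0.7526.

0.7526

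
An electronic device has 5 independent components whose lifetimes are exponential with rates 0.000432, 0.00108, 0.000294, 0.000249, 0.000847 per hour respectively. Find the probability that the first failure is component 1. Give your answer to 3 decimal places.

The time to first failure is exponential with rate Σλ = 0.000432 + 0.00108 + 0.000294 + 0.000249 + 0.000847 = 0.002902.
P(component 1 first) = λ_1/Σλ = 0.000432/0.002902 ≈ 0.149.

0.149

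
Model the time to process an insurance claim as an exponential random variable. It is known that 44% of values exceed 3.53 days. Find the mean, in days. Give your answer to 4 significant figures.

e^(−λ·3.53) = 0.44 ⇒ λ = −ln(0.44)/3.53 = 0.232572.
Mean = 1/λ = 4.29974 days.

4.300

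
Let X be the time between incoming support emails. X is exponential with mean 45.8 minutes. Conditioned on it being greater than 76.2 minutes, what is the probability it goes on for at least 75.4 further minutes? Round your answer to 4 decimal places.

The rate is λ = 1/45.8 = 0.0218341 per minute.
By the memoryless property, P(X > 76.2+75.4 | X > 76.2) = P(X > 75.4).
P(X > 75.4) = e^(−1.6463) ≈ 0.1928.

0.1928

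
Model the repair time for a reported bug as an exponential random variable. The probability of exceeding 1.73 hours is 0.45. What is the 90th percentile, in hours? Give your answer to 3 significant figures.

e^(−λ·1.73) = 0.45 ⇒ λ = −ln(0.45)/1.73 = 0.461565.
90th percentile: 1 − e^(−λt) = 0.9, t = −ln(0.1)/λ = 4.98865 hours.

4.99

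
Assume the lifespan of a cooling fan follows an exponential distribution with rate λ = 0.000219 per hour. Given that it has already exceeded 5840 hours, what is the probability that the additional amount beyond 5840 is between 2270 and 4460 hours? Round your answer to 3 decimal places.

Memoryless: the residual past 5840 is again Exp(λ).
P(2270 < residual < 4460) = e^(−λ·2270) − e^(−λ·4460) = 0.60827 − 0.37654 ≈ 0.232.

0.232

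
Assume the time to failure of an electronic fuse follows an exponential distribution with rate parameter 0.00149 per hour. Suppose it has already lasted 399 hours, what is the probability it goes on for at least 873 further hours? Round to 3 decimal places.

0.272

P(X > s+t | X > s) = e^(−λ(s+t))/e^(−λs) = e^(−λt), independent of s = 399.
P(X > 873) = e^(−1.3008) ≈ 0.272.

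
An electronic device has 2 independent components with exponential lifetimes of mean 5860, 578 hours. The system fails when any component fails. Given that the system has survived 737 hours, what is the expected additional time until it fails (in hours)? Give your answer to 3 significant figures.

526

First-failure rate Σλ = 1/5860 + 1/578 = 0.00190075.
By memorylessness the expected residual is 1/Σλ = 526.107 hours, regardless of the 737 already elapsed.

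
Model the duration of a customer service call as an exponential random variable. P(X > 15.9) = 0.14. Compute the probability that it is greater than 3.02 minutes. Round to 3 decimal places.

0.688

e^(−λ·15.9) = 0.14 ⇒ λ = −ln(0.14)/15.9 = 0.123655.
P(X > 3.02) = e^(−0.123655·3.02) = e^(−0.37344) ≈ 0.688.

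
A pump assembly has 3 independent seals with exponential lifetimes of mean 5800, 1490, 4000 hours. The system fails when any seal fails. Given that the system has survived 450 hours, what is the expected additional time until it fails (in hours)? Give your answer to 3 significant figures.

914

First-failure rate Σλ = 1/5800 + 1/1490 + 1/4000 = 0.00109355.
By memorylessness the expected residual is 1/Σλ = 914.449 hours, regardless of the 450 already elapsed.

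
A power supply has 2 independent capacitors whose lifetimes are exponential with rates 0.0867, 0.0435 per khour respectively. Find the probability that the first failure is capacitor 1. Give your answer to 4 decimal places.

0.6659

The time to first failure is exponential with rate Σλ = 0.0867 + 0.0435 = 0.1302.
P(capacitor 1 first) = λ_1/Σλ = 0.0867/0.1302 ≈ 0.6659.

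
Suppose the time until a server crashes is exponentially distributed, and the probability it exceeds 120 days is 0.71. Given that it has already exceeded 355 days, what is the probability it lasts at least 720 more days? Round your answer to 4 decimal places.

0.1281

From e^(−λ·120) = 0.71, λ = −ln(0.71)/120 = 0.00285409.
Memoryless: P(X > 355+720 | X > 355) = P(X > 720) = e^(−0.00285409·720) ≈ 0.1281.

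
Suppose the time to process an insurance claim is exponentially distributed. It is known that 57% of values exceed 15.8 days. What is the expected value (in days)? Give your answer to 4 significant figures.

e^(−λ·15.8) = 0.57 ⇒ λ = −ln(0.57)/15.8 = 0.0355771.
Mean = 1/λ = 28.1079 days.

28.11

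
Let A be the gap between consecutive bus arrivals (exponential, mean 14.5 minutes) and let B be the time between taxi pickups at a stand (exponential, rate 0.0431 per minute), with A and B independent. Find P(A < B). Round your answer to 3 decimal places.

0.615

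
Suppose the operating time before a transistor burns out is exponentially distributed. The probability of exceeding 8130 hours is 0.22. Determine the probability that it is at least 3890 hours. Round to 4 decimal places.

0.4846

e^(−λ·8130) = 0.22 ⇒ λ = −ln(0.22)/8130 = 0.00018624.
P(X > 3890) = e^(−0.00018624·3890) = e^(−0.72447) ≈ 0.4846.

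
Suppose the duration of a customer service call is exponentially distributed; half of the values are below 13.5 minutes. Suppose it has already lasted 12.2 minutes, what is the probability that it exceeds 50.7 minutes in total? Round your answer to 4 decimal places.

0.1385

For an exponential, median = ln(2)/λ, so λ = ln 2 / 13.5 = 0.0513442 per minute.
P(X > s+t | X > s) = e^(−λ(s+t))/e^(−λs) = e^(−λt), independent of s = 12.2.
P(X > 38.5) = e^(−1.9768) ≈ 0.1385.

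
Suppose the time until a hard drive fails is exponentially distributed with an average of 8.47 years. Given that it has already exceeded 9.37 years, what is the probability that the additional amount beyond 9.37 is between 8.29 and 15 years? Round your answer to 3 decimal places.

0.206

The rate is λ = 1/8.47 = 0.118064 per year.
Memoryless: the residual past 9.37 is again Exp(λ).
P(8.29 < residual < 15) = e^(−λ·8.29) − e^(−λ·15) = 0.37578 − 0.17017 ≈ 0.206.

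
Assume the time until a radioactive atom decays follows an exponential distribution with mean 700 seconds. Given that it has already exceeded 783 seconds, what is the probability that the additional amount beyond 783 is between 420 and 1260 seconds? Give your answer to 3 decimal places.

The rate is λ = 1/700 = 0.00142857 per second.
Memoryless: the residual past 783 is again Exp(λ).
P(420 < residual < 1260) = e^(−λ·420) − e^(−λ·1260) = 0.54881 − 0.16530 ≈ 0.384.

0.384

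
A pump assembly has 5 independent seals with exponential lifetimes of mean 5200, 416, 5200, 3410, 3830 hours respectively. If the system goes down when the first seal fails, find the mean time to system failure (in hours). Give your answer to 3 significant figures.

299

The first failure time is exponential with rate Σλ_i = 1/5200 + 1/416 + 1/5200 + 1/3410 + 1/3830 = 0.00334281 per hour.
E[min] = 1/Σλ = 1/0.00334281 = 299.149 hours.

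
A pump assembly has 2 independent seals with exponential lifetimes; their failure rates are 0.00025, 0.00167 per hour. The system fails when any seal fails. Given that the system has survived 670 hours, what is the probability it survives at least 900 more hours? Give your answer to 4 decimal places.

0.1776

Time to first failure ~ Exp(Σλ) with Σλ = 0.00192.
By memorylessness, P(T > 670+900 | T > 670) = P(T > 900) = e^(−0.00192·900) ≈ 0.1776.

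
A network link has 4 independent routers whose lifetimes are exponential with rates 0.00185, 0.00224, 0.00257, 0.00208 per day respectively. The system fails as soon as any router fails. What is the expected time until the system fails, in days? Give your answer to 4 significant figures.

114.4

The time to first failure is exponential with rate Σλ = 0.00185 + 0.00224 + 0.00257 + 0.00208 = 0.00874.
E[min] = 1/Σλ = 1/0.00874 = 114.416 days.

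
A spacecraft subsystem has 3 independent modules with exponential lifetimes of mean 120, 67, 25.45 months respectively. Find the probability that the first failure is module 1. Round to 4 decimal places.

0.1332

Rates: λ_i = 1/mean_i → 0.00833333, 0.0149254, 0.0392927; Σλ = 0.0625514.
P(module 1 first) = λ_1/Σλ = 0.00833333/0.0625514 ≈ 0.1332.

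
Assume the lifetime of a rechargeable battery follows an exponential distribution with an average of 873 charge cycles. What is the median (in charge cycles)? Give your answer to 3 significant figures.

605

The rate is λ = 1/873 = 0.00114548 per charge cycle.
Set 1 − e^(−λt) = 0.5, so t = −ln(0.5)/λ = 0.69315/0.00114548 ≈ 605.117 charge cycles.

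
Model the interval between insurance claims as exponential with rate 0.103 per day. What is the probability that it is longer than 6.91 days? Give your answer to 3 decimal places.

P(X > 6.91) = e^(−λ·6.91) = e^(−0.71173) ≈ 0.491.

0.491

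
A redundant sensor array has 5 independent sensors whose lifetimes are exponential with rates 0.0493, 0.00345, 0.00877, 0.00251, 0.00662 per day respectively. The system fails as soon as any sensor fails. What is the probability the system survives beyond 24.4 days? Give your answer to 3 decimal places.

0.178

The time to first failure is exponential with rate Σλ = 0.0493 + 0.00345 + 0.00877 + 0.00251 + 0.00662 = 0.07065.
P(min > 24.4) = e^(−0.07065·24.4) = e^(−1.7239) ≈ 0.178.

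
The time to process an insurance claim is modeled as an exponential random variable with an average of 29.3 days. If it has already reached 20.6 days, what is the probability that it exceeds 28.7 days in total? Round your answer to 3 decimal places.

0.758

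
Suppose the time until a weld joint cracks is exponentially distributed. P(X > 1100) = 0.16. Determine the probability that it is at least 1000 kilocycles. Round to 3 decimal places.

0.189

e^(−λ·1100) = 0.16 ⇒ λ = −ln(0.16)/1100 = 0.00166598.
P(X > 1000) = e^(−0.00166598·1000) = e^(−1.666) ≈ 0.189.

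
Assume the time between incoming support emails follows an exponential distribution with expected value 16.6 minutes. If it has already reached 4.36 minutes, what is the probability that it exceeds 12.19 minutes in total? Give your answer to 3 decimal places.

0.624

The rate is λ = 1/16.6 = 0.060241 per minute.
P(X > s+t | X > s) = e^(−λ(s+t))/e^(−λs) = e^(−λt), independent of s = 4.36.
P(X > 7.83) = e^(−0.47169) ≈ 0.624.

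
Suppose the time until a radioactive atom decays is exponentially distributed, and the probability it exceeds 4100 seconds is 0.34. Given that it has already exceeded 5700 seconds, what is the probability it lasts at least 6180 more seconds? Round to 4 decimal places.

0.1967

From e^(−λ·4100) = 0.34, λ = −ln(0.34)/4100 = 0.000263124.
Memoryless: P(X > 5700+6180 | X > 5700) = P(X > 6180) = e^(−0.000263124·6180) ≈ 0.1967.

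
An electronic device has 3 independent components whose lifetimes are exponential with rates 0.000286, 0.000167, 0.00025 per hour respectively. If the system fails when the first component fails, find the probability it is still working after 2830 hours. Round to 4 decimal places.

0.1368

The time to first failure is exponential with rate Σλ = 0.000286 + 0.000167 + 0.00025 = 0.000703.
P(min > 2830) = e^(−0.000703·2830) = e^(−1.9895) ≈ 0.1368.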